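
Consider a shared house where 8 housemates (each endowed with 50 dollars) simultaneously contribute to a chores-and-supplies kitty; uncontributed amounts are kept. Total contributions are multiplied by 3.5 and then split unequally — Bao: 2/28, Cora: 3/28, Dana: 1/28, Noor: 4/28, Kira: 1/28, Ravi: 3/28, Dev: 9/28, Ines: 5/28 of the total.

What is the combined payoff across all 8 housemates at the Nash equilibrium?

525.00 dollars

Each unit j contributes comes back to j as 3.5 × (j's share), so j prefers to contribute only if that share exceeds 1/3.5 = 0.2857; otherwise keeping the unit dominates.
Only Dev (9/28) clears that bar, contributing 50; the remaining 7 contribute 0. Total contributed: 50.
The chores-and-supplies kitty pays out 3.5 × 50 = 175.00 in total (split across the unequal shares, but the aggregate is all that matters for the group sum).
The 7 free-riders keep 50 each, adding 350. Group total = 350 + 175.00 = 525.00.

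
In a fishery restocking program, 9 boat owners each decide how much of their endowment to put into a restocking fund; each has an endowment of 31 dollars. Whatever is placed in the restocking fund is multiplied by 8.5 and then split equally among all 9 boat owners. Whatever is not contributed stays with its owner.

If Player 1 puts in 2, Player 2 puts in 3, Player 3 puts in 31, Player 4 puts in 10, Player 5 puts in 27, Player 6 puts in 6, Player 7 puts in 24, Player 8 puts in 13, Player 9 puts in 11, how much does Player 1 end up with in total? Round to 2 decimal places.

Total contributed: 2 + 3 + 31 + 10 + 27 + 6 + 24 + 13 + 11 = 127.
Each receives 8.5 × 127 / 9 = 119.94 from the restocking fund.
Player 1 keeps 31 − 2 = 29, so Player 1's payoff is 29 + 119.94 = 148.94.

148.94 dollars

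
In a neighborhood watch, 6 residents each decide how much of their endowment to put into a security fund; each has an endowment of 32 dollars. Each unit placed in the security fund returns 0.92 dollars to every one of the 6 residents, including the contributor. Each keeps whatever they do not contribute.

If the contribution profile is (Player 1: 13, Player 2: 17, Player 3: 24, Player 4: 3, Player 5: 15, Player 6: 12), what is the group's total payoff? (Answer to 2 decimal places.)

571.68 dollars

Total contributed: 13 + 17 + 24 + 3 + 15 + 12 = 84; total kept: 6 × 32 − 84 = 108.
The security fund pays out 0.92 × 6 × 84 = 463.68 in aggregate.
Group total = 108 + 463.68 = 571.68.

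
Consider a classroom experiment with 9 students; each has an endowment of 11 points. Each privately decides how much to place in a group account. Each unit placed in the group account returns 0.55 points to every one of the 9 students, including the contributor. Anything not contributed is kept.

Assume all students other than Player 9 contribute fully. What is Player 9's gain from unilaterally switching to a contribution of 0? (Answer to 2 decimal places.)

4.95 points

Switching from a contribution of 11 to 0 lets Player 9 keep an extra 11 points, but lowers the group account by 11, which costs Player 9 their own share of that drop: 0.55 × 11 = 6.05.
Net gain = 11 − 6.05 = 4.95. The private return per contributed unit (0.55) is below 1, so free-riding is indeed the best response regardless of what the others do.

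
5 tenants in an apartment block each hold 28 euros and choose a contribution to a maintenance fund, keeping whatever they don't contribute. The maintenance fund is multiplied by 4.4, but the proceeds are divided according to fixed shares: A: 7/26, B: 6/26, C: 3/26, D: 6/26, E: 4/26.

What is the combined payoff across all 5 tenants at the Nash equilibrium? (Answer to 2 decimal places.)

425.60 euros

Each unit j contributes comes back to j as 4.4 × (j's share), so j prefers to contribute only if that share exceeds 1/4.4 = 0.2273; otherwise keeping the unit dominates.
A, B and D are above the threshold, contributing 28 each; the remaining 2 contribute 0. Total contributed: 84.
The maintenance fund pays out 4.4 × 84 = 369.60 in total (split across the unequal shares, but the aggregate is all that matters for the group sum).
The 2 free-riders keep 28 each, adding 56. Group total = 56 + 369.60 = 425.60.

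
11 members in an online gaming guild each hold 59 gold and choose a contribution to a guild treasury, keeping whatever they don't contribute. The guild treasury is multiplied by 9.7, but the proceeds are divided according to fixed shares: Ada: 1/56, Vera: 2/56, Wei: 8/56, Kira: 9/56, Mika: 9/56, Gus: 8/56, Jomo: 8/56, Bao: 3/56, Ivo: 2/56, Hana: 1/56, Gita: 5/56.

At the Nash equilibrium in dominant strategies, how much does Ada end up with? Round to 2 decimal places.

110.10 gold

For player j, contributing a unit is worthwhile iff 9.7 × (j's share) ≥ 1, i.e. iff j's share is at least 0.1031.
Wei, Kira, Mika, Gus and Jomo clear that bar, contributing 59 each; the remaining 6 contribute 0. Total contributed: 295.
Ada keeps 59 and receives 9.7 × 295 × 1/56 = 51.10 from the guild treasury, for a payoff of 110.10.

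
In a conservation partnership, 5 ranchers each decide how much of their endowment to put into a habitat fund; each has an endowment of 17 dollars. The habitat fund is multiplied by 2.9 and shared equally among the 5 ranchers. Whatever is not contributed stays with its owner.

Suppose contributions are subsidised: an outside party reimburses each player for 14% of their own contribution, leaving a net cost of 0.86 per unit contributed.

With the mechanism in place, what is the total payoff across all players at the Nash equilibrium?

With the mechanism, a contributed unit returns (2.9/5) / 0.86 = 0.6744 per unit of net cost — still below 1 — so contributing 0 remains dominant for every player.
At the Nash equilibrium no one contributes; group total payoff = 5 × 17 = 85.

85.00 dollars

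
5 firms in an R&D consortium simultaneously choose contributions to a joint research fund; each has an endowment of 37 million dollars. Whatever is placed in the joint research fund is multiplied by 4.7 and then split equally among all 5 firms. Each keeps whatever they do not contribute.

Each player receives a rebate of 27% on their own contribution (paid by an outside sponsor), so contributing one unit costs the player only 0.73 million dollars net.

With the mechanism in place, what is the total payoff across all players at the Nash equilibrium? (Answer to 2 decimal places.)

The effective private return per unit is now (4.7/5) / 0.73 = 1.2877 > 1, so every player's dominant strategy flips to full contribution.
At the Nash equilibrium everyone contributes 37. Group total payoff = 5 × (37 × 0.27 + 4.7 × 37) = 919.45.

919.45 million dollars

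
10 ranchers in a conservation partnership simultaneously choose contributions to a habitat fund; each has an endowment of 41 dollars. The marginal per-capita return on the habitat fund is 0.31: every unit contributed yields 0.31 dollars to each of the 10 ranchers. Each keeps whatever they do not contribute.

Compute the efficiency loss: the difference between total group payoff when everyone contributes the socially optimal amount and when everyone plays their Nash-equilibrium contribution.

861.00 dollars

The private return per contributed unit is 0.31 < 1, so contributing 0 is dominant for every player. At the Nash equilibrium everyone keeps their 41, and the group total is 10 × 41 = 410.
Each contributed unit returns 3.100 to the group as a whole (0.31 to each of 10 players), which exceeds 1, so the social optimum is full contribution: group total = 3.100 × 410 = 1271.00.
Efficiency loss = 1271.00 − 410 = 861.00.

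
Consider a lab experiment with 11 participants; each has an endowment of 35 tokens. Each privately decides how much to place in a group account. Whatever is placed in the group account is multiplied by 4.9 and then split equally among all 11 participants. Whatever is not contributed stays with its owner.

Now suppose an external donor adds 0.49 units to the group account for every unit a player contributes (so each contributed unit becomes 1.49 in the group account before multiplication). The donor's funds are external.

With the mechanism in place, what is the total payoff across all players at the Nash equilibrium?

With the mechanism, a contributed unit returns 4.9 × 1.49 / 11 = 0.6637 per unit of net cost — still below 1 — so contributing 0 remains dominant for every player.
At the Nash equilibrium no one contributes; group total payoff = 11 × 35 = 385.

385.00 tokens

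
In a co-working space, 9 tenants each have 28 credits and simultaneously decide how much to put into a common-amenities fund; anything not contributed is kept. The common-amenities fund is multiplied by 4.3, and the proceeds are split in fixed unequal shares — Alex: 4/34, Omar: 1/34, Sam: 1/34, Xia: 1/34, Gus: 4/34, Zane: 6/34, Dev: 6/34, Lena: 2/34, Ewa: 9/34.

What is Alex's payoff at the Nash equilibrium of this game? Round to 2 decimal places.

42.16 credits

Player j's private return per contributed unit is 4.3 × (j's share). Contributing is weakly dominant for j when that share is at least 1/4.3 = 0.2326, and contributing 0 is dominant otherwise.
Ewa alone (share 9/34) is above the threshold, contributing 28; the remaining 8 contribute 0. Total contributed: 28.
Alex keeps 28 and receives 4.3 × 28 × 4/34 = 14.16 from the common-amenities fund, for a payoff of 42.16.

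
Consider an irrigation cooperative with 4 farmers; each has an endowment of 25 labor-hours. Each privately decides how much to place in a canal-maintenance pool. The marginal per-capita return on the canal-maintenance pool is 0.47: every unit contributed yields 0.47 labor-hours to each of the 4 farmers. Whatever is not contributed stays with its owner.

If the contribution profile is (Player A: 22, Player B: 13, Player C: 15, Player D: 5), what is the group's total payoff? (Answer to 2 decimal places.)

Total contributed: 22 + 13 + 15 + 5 = 55; total kept: 4 × 25 − 55 = 45.
The canal-maintenance pool pays out 0.47 × 4 × 55 = 103.40 in aggregate.
Group total = 45 + 103.40 = 148.40.

148.40 labor-hours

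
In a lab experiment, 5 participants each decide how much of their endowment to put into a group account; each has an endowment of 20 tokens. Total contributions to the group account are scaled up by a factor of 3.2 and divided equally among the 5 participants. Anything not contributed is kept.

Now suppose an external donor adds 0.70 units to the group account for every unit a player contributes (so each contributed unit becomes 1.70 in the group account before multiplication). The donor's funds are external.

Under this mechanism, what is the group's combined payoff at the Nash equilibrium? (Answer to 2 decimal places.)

Under the mechanism each unit contributed yields 3.2 × 1.70 / 5 = 1.0880 back to its contributor per unit of net cost, which exceeds 1, making full contribution the dominant choice for everyone.
At the Nash equilibrium everyone contributes 20. Group total payoff = 3.2 × 1.70 × 100 = 544.00.

544.00 tokens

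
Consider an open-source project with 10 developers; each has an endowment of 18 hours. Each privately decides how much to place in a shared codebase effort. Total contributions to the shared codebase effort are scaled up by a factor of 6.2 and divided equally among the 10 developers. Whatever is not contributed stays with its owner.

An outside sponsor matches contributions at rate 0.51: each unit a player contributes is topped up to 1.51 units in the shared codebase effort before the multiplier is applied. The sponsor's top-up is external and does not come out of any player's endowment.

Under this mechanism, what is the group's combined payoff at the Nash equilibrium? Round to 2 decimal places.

The effective private return is 6.2 × 1.51 / 10 = 0.9362, which is still under 1, so the mechanism doesn't change anyone's dominant strategy: zero contribution.
At the Nash equilibrium no one contributes; group total payoff = 10 × 18 = 180.

180.00 hours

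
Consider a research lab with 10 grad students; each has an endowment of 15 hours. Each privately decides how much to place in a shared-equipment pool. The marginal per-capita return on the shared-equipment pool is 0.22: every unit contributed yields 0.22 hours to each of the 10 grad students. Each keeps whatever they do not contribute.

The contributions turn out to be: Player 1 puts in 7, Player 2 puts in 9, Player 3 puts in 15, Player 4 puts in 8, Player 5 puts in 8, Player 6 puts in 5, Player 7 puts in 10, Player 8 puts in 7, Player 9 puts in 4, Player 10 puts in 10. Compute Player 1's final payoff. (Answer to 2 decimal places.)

Total contributed: 7 + 9 + 15 + 8 + 8 + 5 + 10 + 7 + 4 + 10 = 83.
Each receives 0.22 × 83 = 18.26 from the shared-equipment pool.
Player 1 keeps 15 − 7 = 8, so Player 1's payoff is 8 + 18.26 = 26.26.

26.26 hours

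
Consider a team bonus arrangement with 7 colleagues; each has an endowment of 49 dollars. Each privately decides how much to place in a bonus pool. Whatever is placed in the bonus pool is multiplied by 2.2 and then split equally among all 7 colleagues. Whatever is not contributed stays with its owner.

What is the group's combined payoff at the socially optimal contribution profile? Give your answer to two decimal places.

754.60 dollars

Each contributed unit returns 2.200 to the group as a whole (0.3143 to each of 7 players), which exceeds 1, so the social optimum is full contribution: group total = 2.200 × 343 = 754.60.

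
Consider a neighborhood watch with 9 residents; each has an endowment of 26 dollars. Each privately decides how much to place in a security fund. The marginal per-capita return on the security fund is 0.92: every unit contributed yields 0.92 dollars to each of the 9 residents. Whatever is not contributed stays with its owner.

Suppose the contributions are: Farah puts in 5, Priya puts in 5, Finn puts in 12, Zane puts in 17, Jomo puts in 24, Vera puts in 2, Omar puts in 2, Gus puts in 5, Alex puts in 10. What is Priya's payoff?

Total contributed: 5 + 5 + 12 + 17 + 24 + 2 + 2 + 5 + 10 = 82.
Each receives 0.92 × 82 = 75.44 from the security fund.
Priya keeps 26 − 5 = 21, so Priya's payoff is 21 + 75.44 = 96.44.

96.44 dollars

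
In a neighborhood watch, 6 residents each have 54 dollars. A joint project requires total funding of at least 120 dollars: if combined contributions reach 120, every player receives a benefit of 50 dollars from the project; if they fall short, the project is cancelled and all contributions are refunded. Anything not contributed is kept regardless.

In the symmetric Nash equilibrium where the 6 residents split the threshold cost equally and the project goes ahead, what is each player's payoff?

84 dollars

Equal share of the threshold: 120/6 = 20.
At this profile no one gains by cutting their contribution: any cut drops the total below 120, the project is cancelled, contributions are refunded, and the deviator ends with 54, which is less than 54 − 20 + 50 = 84. Contributing more than 20 just wastes the excess. So contributing exactly 20 is a best response.
Each player's payoff: 54 − 20 + 50 = 84.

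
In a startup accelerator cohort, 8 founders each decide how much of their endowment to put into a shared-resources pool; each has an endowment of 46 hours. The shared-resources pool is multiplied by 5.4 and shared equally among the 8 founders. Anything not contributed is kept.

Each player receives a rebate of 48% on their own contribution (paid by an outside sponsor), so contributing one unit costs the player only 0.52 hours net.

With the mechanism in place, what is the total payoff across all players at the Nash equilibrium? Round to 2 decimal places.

With the mechanism, a contributed unit returns (5.4/8) / 0.52 = 1.2981 per unit of net cost to the contributor — now above 1 — so contributing fully is weakly dominant for every player.
At the Nash equilibrium everyone contributes 46. Group total payoff = 8 × (46 × 0.48 + 5.4 × 46) = 2163.84.

2163.84 hours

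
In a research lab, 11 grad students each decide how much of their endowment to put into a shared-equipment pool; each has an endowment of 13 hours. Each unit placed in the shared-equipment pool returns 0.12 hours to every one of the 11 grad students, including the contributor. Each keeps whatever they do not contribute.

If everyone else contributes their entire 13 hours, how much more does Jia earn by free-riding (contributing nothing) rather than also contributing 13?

Switching from a contribution of 13 to 0 lets Jia keep an extra 13 hours, but lowers the shared-equipment pool by 13, which costs Jia their own share of that drop: 0.12 × 13 = 1.56.
Net gain = 13 − 1.56 = 11.44. The private return per contributed unit (0.12) is below 1, so free-riding is indeed the best response regardless of what the others do.

11.44 hours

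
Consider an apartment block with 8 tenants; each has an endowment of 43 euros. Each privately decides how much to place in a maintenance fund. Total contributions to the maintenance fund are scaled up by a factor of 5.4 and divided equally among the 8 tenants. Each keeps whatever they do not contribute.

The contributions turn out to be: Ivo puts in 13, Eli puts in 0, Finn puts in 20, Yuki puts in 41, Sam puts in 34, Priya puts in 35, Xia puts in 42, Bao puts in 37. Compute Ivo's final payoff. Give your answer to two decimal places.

Total contributed: 13 + 0 + 20 + 41 + 34 + 35 + 42 + 37 = 222.
Each receives 5.4 × 222 / 8 = 149.85 from the maintenance fund.
Ivo keeps 43 − 13 = 30, so Ivo's payoff is 30 + 149.85 = 179.85.

179.85 euros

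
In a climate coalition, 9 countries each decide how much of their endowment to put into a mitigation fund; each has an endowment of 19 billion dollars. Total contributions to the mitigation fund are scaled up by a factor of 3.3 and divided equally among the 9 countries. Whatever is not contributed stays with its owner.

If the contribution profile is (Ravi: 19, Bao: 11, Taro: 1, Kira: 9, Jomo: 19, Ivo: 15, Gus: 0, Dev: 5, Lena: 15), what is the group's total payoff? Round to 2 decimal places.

387.20 billion dollars

Total contributed: 19 + 11 + 1 + 9 + 19 + 15 + 0 + 5 + 15 = 94; total kept: 9 × 19 − 94 = 77.
The mitigation fund pays out 3.3 × 94 = 310.20 in aggregate.
Group total = 77 + 310.20 = 387.20.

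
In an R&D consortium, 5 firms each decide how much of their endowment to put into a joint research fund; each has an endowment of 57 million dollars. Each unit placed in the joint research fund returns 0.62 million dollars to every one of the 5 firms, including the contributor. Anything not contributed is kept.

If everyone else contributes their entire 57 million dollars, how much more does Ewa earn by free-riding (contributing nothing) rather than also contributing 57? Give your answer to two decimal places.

21.66 million dollars

Switching from a contribution of 57 to 0 lets Ewa keep an extra 57 million dollars, but lowers the joint research fund by 57, which costs Ewa their own share of that drop: 0.62 × 57 = 35.34.
Net gain = 57 − 35.34 = 21.66. The private return per contributed unit (0.62) is below 1, so free-riding is indeed the best response regardless of what the others do.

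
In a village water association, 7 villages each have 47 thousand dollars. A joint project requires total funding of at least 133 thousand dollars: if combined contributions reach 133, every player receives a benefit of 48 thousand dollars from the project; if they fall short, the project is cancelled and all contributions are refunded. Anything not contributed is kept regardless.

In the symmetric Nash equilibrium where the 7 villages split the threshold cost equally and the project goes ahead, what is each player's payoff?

76 thousand dollars

Equal share of the threshold: 133/7 = 19.
At this profile no one gains by cutting their contribution: any cut drops the total below 133, the project is cancelled, contributions are refunded, and the deviator ends with 47, which is less than 47 − 19 + 48 = 76. Contributing more than 19 just wastes the excess. So contributing exactly 19 is a best response.
Each player's payoff: 47 − 19 + 48 = 76.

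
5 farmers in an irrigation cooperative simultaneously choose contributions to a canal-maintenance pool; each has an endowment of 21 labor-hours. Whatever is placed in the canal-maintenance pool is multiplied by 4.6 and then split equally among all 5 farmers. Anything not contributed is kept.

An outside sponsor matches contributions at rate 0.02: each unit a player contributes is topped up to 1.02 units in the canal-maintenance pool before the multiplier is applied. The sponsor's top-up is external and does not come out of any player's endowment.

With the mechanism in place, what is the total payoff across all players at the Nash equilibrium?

105.00 labor-hours

With the mechanism, a contributed unit returns 4.6 × 1.02 / 5 = 0.9384 per unit of net cost — still below 1 — so contributing 0 remains dominant for every player.
Everyone keeps their endowment and the group total is 5 × 21 = 105.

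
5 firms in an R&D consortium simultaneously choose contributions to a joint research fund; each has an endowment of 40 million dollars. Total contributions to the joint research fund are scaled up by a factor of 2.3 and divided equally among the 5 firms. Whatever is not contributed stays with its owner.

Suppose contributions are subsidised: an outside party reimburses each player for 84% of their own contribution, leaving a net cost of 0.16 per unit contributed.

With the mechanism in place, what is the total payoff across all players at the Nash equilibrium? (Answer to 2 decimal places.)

628.00 million dollars

Under the mechanism each unit contributed yields (2.3/5) / 0.16 = 2.8750 back to its contributor per unit of net cost, which exceeds 1, making full contribution the dominant choice for everyone.
At the Nash equilibrium everyone contributes 40. Group total payoff = 5 × (40 × 0.84 + 2.3 × 40) = 628.00.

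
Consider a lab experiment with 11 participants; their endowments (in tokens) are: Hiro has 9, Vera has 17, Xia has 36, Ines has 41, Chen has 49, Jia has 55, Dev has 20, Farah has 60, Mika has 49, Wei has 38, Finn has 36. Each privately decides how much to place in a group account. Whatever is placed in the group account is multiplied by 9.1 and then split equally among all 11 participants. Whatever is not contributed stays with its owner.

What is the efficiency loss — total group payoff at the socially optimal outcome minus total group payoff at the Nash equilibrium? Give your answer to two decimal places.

The private return per contributed unit is 9.1/11 = 0.8273 < 1 for every player regardless of endowment, so the Nash equilibrium is zero contribution and the group total is Σ E_j = 9 + 17 + 36 + 41 + 49 + 55 + 20 + 60 + 49 + 38 + 36 = 410.
Each contributed unit returns 9.100 to the group, so the social optimum is full contribution by everyone: group total = 9.100 × 410 = 3731.00.
Efficiency loss = (9.100 − 1) × 410 = 3321.00.

3321.00 tokens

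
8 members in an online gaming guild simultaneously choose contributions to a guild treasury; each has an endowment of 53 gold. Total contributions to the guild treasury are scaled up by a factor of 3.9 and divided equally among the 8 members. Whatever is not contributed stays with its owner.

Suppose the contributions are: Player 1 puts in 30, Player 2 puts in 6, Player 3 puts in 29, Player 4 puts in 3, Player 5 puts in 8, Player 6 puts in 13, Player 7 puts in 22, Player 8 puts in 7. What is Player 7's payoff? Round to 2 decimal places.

88.53 gold

Total contributed: 30 + 6 + 29 + 3 + 8 + 13 + 22 + 7 = 118.
Each receives 3.9 × 118 / 8 = 57.53 from the guild treasury.
Player 7 keeps 53 − 22 = 31, so Player 7's payoff is 31 + 57.53 = 88.53.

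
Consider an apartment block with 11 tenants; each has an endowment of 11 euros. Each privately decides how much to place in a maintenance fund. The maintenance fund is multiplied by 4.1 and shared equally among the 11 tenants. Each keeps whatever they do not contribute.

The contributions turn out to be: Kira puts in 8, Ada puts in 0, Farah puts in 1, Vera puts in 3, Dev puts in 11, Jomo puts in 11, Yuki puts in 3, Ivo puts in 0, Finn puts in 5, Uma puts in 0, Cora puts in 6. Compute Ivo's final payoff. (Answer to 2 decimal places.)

Total contributed: 8 + 0 + 1 + 3 + 11 + 11 + 3 + 0 + 5 + 0 + 6 = 48.
Each receives 4.1 × 48 / 11 = 17.89 from the maintenance fund.
Ivo keeps 11 − 0 = 11, so Ivo's payoff is 11 + 17.89 = 28.89.

28.89 euros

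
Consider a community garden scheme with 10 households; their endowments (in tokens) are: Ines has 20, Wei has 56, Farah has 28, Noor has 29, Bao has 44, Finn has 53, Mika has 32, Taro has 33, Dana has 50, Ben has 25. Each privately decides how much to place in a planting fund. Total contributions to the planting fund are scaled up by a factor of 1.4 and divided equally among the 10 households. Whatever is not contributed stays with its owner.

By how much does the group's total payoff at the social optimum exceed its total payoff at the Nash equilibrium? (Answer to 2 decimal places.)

The private return per contributed unit is 1.4/10 = 0.1400 < 1 for every player regardless of endowment, so the Nash equilibrium is zero contribution and the group total is Σ E_j = 20 + 56 + 28 + 29 + 44 + 53 + 32 + 33 + 50 + 25 = 370.
Each contributed unit returns 1.400 to the group, so the social optimum is full contribution by everyone: group total = 1.400 × 370 = 518.00.
Efficiency loss = (1.400 − 1) × 370 = 148.00.

148.00 tokens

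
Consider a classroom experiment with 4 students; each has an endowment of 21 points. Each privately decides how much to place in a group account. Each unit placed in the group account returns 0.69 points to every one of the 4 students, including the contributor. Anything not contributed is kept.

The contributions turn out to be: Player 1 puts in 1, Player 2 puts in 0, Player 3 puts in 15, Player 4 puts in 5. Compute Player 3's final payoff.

Total contributed: 1 + 0 + 15 + 5 = 21.
Each receives 0.69 × 21 = 14.49 from the group account.
Player 3 keeps 21 − 15 = 6, so Player 3's payoff is 6 + 14.49 = 20.49.

20.49 points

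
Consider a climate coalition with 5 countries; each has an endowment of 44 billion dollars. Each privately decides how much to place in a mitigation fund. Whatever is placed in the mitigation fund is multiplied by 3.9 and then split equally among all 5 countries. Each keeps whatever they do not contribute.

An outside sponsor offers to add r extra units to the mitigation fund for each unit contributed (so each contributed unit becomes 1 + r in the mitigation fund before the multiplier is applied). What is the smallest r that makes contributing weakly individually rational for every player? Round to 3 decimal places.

0.282

With matching at rate r, one contributed unit becomes (1 + r) in the mitigation fund and returns 3.9 × (1 + r) / 5 to the contributor.
Setting this equal to 1: 1 + r = 5/3.9 = 1.2821.
So the minimum matching rate is r = 1.2821 − 1 = 0.282.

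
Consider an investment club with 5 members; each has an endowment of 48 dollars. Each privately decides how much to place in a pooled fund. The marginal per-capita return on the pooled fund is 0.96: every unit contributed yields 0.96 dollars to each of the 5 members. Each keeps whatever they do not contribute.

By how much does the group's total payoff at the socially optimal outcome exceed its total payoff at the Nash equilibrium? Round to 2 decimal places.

The private return per contributed unit is 0.96 < 1, so contributing 0 is dominant for every player. At the Nash equilibrium everyone keeps their 48, and the group total is 5 × 48 = 240.
Each contributed unit returns 4.800 to the group as a whole (0.96 to each of 5 players), which exceeds 1, so the social optimum is full contribution: group total = 4.800 × 240 = 1152.00.
Efficiency loss = 1152.00 − 240 = 912.00.

912.00 dollars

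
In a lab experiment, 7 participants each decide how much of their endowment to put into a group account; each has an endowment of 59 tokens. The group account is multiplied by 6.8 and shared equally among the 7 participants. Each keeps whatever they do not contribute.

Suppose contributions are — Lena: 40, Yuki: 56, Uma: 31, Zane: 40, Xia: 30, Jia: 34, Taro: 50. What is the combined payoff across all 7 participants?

Total contributed: 40 + 56 + 31 + 40 + 30 + 34 + 50 = 281; total kept: 7 × 59 − 281 = 132.
The group account pays out 6.8 × 281 = 1910.80 in aggregate.
Group total = 132 + 1910.80 = 2042.80.

2042.80 tokens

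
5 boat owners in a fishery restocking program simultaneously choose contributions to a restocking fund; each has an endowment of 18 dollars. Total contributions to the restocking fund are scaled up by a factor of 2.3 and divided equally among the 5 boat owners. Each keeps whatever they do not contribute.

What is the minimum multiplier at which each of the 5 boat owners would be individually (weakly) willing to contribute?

A contributed unit returns (multiplier)/5 to its contributor.
This reaches 1 exactly when the multiplier is 5.

5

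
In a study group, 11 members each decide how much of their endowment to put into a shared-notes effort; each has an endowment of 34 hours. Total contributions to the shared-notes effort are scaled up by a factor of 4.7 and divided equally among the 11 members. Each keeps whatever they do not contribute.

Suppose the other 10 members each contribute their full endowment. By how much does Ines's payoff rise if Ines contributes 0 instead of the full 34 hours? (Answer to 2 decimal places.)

19.47 hours

Switching from a contribution of 34 to 0 lets Ines keep an extra 34 hours, but lowers the shared-notes effort by 34, which costs Ines their own share of that drop: 4.7/11 × 34 = 14.53.
Net gain = 34 − 14.53 = 19.47. The private return per contributed unit (0.4273) is below 1, so free-riding is indeed the best response regardless of what the others do.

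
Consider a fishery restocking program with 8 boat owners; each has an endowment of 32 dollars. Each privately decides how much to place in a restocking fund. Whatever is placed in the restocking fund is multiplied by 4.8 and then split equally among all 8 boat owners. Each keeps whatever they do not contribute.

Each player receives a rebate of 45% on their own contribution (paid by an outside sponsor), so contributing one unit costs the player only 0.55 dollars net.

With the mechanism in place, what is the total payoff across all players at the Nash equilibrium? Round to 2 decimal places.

1344.00 dollars

With the mechanism, a contributed unit returns (4.8/8) / 0.55 = 1.0909 per unit of net cost to the contributor — now above 1 — so contributing fully is weakly dominant for every player.
At the Nash equilibrium everyone contributes 32. Group total payoff = 8 × (32 × 0.45 + 4.8 × 32) = 1344.00.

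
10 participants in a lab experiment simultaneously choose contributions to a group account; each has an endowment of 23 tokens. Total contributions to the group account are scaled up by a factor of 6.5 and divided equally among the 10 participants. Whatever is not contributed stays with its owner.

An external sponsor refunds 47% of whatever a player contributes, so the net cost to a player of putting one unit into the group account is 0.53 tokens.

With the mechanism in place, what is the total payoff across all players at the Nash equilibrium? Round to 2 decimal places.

1603.10 tokens

Under the mechanism each unit contributed yields (6.5/10) / 0.53 = 1.2264 back to its contributor per unit of net cost, which exceeds 1, making full contribution the dominant choice for everyone.
At the Nash equilibrium everyone contributes 23. Group total payoff = 10 × (23 × 0.47 + 6.5 × 23) = 1603.10.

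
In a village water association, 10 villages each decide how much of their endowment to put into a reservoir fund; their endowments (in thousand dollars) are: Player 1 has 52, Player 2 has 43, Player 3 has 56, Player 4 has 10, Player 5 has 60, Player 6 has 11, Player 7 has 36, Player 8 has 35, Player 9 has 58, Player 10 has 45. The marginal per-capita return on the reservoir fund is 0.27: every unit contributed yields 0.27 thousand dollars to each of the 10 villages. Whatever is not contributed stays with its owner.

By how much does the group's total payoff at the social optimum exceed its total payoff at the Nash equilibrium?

The private return per contributed unit is 0.27 < 1 for everyone, so the Nash equilibrium is zero contribution and the group total is Σ E_j = 52 + 43 + 56 + 10 + 60 + 11 + 36 + 35 + 58 + 45 = 406.
Each contributed unit returns 2.700 to the group, so the social optimum is full contribution by everyone: group total = 2.700 × 406 = 1096.20.
Efficiency loss = (2.700 − 1) × 406 = 690.20.

690.20 thousand dollars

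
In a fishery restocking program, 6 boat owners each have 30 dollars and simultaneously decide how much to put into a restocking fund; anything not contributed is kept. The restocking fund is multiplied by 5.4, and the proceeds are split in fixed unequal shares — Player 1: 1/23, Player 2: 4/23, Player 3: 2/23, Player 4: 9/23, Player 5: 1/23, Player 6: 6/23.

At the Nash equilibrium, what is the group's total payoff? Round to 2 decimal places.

Each unit j contributes comes back to j as 5.4 × (j's share), so j prefers to contribute only if that share exceeds 1/5.4 = 0.1852; otherwise keeping the unit dominates.
The shares above 0.1852 belong to Player 4 and Player 6, contributing 30 each; the remaining 4 contribute 0. Total contributed: 60.
The restocking fund pays out 5.4 × 60 = 324.00 in total (split across the unequal shares, but the aggregate is all that matters for the group sum).
The 4 free-riders keep 30 each, adding 120. Group total = 120 + 324.00 = 444.00.

444.00 dollars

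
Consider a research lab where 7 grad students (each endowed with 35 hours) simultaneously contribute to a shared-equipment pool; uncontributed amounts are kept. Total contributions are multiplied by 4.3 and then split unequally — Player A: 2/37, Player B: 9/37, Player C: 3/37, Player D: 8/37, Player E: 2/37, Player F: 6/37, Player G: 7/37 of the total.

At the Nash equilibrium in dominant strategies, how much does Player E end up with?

43.14 hours

For player j, contributing a unit is worthwhile iff 4.3 × (j's share) ≥ 1, i.e. iff j's share is at least 0.2326.
Only Player B (9/37) clears that bar, contributing 35; the remaining 6 contribute 0. Total contributed: 35.
Player E keeps 35 and receives 4.3 × 35 × 2/37 = 8.14 from the shared-equipment pool, for a payoff of 43.14.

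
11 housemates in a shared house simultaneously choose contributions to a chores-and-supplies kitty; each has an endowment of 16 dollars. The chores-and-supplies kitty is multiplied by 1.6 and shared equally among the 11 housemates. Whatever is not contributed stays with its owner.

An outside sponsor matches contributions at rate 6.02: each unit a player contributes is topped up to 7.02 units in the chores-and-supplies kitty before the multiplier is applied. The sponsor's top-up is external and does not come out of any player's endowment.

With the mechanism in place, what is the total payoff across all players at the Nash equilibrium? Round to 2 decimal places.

With the mechanism, a contributed unit returns 1.6 × 7.02 / 11 = 1.0211 per unit of net cost to the contributor — now above 1 — so contributing fully is weakly dominant for every player.
At the Nash equilibrium everyone contributes 16. Group total payoff = 1.6 × 7.02 × 176 = 1976.83.

1976.83 dollars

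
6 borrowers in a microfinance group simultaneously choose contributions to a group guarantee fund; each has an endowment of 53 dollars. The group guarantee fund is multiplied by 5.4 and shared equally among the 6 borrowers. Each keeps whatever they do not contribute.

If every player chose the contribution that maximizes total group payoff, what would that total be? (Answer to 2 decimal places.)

1717.20 dollars

Each contributed unit returns 5.400 to the group as a whole (0.9000 to each of 6 players), which exceeds 1, so the social optimum is full contribution: group total = 5.400 × 318 = 1717.20.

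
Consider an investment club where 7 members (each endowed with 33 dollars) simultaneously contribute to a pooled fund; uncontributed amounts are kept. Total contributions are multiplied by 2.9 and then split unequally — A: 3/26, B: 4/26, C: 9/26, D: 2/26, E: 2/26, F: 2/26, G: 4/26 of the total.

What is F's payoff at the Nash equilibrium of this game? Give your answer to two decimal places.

40.36 dollars

Each unit j contributes comes back to j as 2.9 × (j's share), so j prefers to contribute only if that share exceeds 1/2.9 = 0.3448; otherwise keeping the unit dominates.
Only C (9/26) clears that bar, contributing 33; the remaining 6 contribute 0. Total contributed: 33.
F keeps 33 and receives 2.9 × 33 × 2/26 = 7.36 from the pooled fund, for a payoff of 40.36.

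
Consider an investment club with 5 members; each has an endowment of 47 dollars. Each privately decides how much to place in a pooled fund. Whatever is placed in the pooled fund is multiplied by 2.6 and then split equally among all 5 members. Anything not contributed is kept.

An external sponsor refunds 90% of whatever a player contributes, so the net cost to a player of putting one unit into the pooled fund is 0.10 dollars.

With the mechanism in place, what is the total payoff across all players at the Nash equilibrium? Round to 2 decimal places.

822.50 dollars

With the mechanism, a contributed unit returns (2.6/5) / 0.10 = 5.2000 per unit of net cost to the contributor — now above 1 — so contributing fully is weakly dominant for every player.
At the Nash equilibrium everyone contributes 47. Group total payoff = 5 × (47 × 0.90 + 2.6 × 47) = 822.50.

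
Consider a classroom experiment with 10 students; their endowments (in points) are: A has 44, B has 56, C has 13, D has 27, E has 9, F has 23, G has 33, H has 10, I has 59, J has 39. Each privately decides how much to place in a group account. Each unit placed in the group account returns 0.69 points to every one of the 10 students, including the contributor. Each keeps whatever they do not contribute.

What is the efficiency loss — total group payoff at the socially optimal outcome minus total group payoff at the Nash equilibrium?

1846.70 points

The private return per contributed unit is 0.69 < 1 for everyone, so the Nash equilibrium is zero contribution and the group total is Σ E_j = 44 + 56 + 13 + 27 + 9 + 23 + 33 + 10 + 59 + 39 = 313.
Each contributed unit returns 6.900 to the group, so the social optimum is full contribution by everyone: group total = 6.900 × 313 = 2159.70.
Efficiency loss = (6.900 − 1) × 313 = 1846.70.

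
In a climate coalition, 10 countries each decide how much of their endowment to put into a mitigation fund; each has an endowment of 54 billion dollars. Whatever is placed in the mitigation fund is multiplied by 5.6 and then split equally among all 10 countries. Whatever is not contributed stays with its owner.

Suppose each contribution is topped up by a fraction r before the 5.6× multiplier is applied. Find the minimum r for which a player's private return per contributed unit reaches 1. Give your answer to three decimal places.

0.786

With matching at rate r, one contributed unit becomes (1 + r) in the mitigation fund and returns 5.6 × (1 + r) / 10 to the contributor.
Setting this equal to 1: 1 + r = 10/5.6 = 1.7857.
So the minimum matching rate is r = 1.7857 − 1 = 0.786.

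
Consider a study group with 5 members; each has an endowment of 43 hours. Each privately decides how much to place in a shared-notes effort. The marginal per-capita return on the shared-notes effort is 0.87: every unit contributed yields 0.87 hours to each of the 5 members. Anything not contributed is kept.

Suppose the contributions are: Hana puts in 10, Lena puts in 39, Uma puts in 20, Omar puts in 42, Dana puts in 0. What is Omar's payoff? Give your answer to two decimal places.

Total contributed: 10 + 39 + 20 + 42 + 0 = 111.
Each receives 0.87 × 111 = 96.57 from the shared-notes effort.
Omar keeps 43 − 42 = 1, so Omar's payoff is 1 + 96.57 = 97.57.

97.57 hours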